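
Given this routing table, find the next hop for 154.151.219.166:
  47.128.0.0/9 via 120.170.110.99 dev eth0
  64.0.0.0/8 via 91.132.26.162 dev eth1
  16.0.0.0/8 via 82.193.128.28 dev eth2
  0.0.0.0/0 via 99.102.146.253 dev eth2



Longest prefix match for 154.151.219.166:
  /9 47.128.0.0: no
  /8 64.0.0.0: no
  /8 16.0.0.0: no
  /0 0.0.0.0: MATCH
Selected: next-hop 99.102.146.253 via eth2 (matched /0)


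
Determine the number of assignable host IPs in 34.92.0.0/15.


Host bits = 32 - 15 = 17
Total addresses = 2^17 = 131072
Usable = total - 2 (network and broadcast)
Usable hosts: 131070


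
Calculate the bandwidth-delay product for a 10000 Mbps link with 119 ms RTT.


BDP = bandwidth * RTT
= 10000 Mbps * 119 ms
= 10000 * 1e6 * 119 / 1000 bits
= 1190000000 bits
= 148750000 bytes
= 145263.6719 KB
BDP = 1190000000 bits (148750000 bytes)


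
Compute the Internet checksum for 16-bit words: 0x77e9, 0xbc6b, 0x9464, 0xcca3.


Sum all words (with carry folding):
+ 0x77e9 = 0x77e9
+ 0xbc6b = 0x3455
+ 0x9464 = 0xc8b9
+ 0xcca3 = 0x955d
One's complement: ~0x955d
Checksum = 0x6aa2


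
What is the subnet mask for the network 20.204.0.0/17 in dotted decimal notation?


/17 means 17 network bits, 15 host bits
Binary: 11111111111111111000000000000000
Mask: 255.255.128.0


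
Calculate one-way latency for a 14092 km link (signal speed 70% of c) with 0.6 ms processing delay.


Speed = 0.7 * 3e5 km/s = 210000 km/s
Propagation delay = 14092 / 210000 = 0.0671 s = 67.1048 ms
Processing delay = 0.6 ms
Total one-way latency = 67.7048 ms


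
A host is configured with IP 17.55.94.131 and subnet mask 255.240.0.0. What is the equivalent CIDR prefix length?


Binary: 11111111.11110000.00000000.00000000
Count leading 1s
Prefix: /12


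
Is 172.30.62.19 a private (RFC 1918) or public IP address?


RFC 1918 private ranges:
  10.0.0.0/8 (10.0.0.0 - 10.255.255.255)
  172.16.0.0/12 (172.16.0.0 - 172.31.255.255)
  192.168.0.0/16 (192.168.0.0 - 192.168.255.255)
Private (in 172.16.0.0/12)


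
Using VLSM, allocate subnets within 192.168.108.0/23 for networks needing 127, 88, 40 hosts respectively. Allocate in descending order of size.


127 hosts -> /24 (254 usable): 192.168.108.0/24
88 hosts -> /25 (126 usable): 192.168.109.0/25
40 hosts -> /26 (62 usable): 192.168.109.128/26
Allocation: 192.168.108.0/24 (127 hosts, 254 usable); 192.168.109.0/25 (88 hosts, 126 usable); 192.168.109.128/26 (40 hosts, 62 usable)


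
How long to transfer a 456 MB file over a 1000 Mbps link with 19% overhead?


Effective throughput = 1000 * (1 - 19/100) = 810 Mbps
File size in Mb = 456 * 8 = 3648 Mb
Time = 3648 / 810
Time = 4.5037 seconds


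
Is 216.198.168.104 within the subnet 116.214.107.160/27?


Subnet network: 116.214.107.160
Test IP AND mask: 216.198.168.96
No, 216.198.168.104 is not in 116.214.107.160/27


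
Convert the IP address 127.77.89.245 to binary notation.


127 = 01111111
77 = 01001101
89 = 01011001
245 = 11110101
Binary: 01111111.01001101.01011001.11110101


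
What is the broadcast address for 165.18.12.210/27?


Network: 165.18.12.192/27
Host bits = 5
Set all host bits to 1:
Broadcast: 165.18.12.223


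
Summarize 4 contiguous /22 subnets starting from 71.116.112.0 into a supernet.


Original prefix: /22
Number of subnets: 4 = 2^2
New prefix = 22 - 2 = 20
Supernet: 71.116.112.0/20


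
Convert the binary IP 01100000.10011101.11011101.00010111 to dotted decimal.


01100000 = 96
10011101 = 157
11011101 = 221
00010111 = 23
IP: 96.157.221.23


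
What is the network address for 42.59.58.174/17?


IP:   00101010.00111011.00111010.10101110
Mask: 11111111.11111111.10000000.00000000
AND operation:
Net:  00101010.00111011.00000000.00000000
Network: 42.59.0.0/17


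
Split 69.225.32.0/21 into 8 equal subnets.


New prefix = 21 + 3 = 24
Each subnet has 256 addresses
  69.225.32.0/24
  69.225.33.0/24
  69.225.34.0/24
  69.225.35.0/24
  69.225.36.0/24
  69.225.37.0/24
  69.225.38.0/24
  69.225.39.0/24
Subnets: 69.225.32.0/24, 69.225.33.0/24, 69.225.34.0/24, 69.225.35.0/24, 69.225.36.0/24, 69.225.37.0/24, 69.225.38.0/24, 69.225.39.0/24


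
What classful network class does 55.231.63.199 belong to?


First octet: 55
Binary: 00110111
0xxxxxxx -> Class A (1-126)
Class A, default mask 255.0.0.0 (/8)


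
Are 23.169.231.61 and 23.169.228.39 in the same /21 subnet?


Mask: 255.255.248.0
23.169.231.61 AND mask = 23.169.224.0
23.169.228.39 AND mask = 23.169.224.0
Yes, same subnet (23.169.224.0)


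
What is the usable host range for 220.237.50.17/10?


Network: 220.192.0.0
Broadcast: 220.255.255.255
First usable = network + 1
Last usable = broadcast - 1
Range: 220.192.0.1 to 220.255.255.254


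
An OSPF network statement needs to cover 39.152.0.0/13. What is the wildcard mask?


Subnet mask: 255.248.0.0
Wildcard = 255.255.255.255 - subnet mask
255 - 255 = 0
255 - 248 = 7
255 - 0 = 255
255 - 0 = 255
Wildcard: 0.7.255.255


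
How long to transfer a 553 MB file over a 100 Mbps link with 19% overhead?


Effective throughput = 100 * (1 - 19/100) = 81 Mbps
File size in Mb = 553 * 8 = 4424 Mb
Time = 4424 / 81
Time = 54.6173 seconds


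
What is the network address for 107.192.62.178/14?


IP:   01101011.11000000.00111110.10110010
Mask: 11111111.11111100.00000000.00000000
AND operation:
Net:  01101011.11000000.00000000.00000000
Network: 107.192.0.0/14


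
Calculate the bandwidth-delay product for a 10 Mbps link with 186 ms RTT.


BDP = bandwidth * RTT
= 10 Mbps * 186 ms
= 10 * 1e6 * 186 / 1000 bits
= 1860000 bits
= 232500 bytes
= 227.0508 KB
BDP = 1860000 bits (232500 bytes)


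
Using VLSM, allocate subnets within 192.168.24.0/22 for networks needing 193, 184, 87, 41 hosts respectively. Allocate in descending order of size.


193 hosts -> /24 (254 usable): 192.168.24.0/24
184 hosts -> /24 (254 usable): 192.168.25.0/24
87 hosts -> /25 (126 usable): 192.168.26.0/25
41 hosts -> /26 (62 usable): 192.168.26.128/26
Allocation: 192.168.24.0/24 (193 hosts, 254 usable); 192.168.25.0/24 (184 hosts, 254 usable); 192.168.26.0/25 (87 hosts, 126 usable); 192.168.26.128/26 (41 hosts, 62 usable)


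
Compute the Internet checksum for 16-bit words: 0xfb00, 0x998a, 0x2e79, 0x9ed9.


Sum all words (with carry folding):
+ 0xfb00 = 0xfb00
+ 0x998a = 0x948b
+ 0x2e79 = 0xc304
+ 0x9ed9 = 0x61de
One's complement: ~0x61de
Checksum = 0x9e21


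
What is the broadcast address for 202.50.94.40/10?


Network: 202.0.0.0/10
Host bits = 22
Set all host bits to 1:
Broadcast: 202.63.255.255


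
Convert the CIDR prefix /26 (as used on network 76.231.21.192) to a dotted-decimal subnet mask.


/26 means 26 network bits, 6 host bits
Binary: 11111111111111111111111111000000
Mask: 255.255.255.192


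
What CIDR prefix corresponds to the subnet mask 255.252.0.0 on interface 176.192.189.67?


Binary: 11111111.11111100.00000000.00000000
Count leading 1s
Prefix: /14


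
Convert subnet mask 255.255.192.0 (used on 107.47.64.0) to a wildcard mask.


Subnet mask: 255.255.192.0
Wildcard = 255.255.255.255 - subnet mask
255 - 255 = 0
255 - 255 = 0
255 - 192 = 63
255 - 0 = 255
Wildcard: 0.0.63.255


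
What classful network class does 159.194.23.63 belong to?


First octet: 159
Binary: 10011111
10xxxxxx -> Class B (128-191)
Class B, default mask 255.255.0.0 (/16)


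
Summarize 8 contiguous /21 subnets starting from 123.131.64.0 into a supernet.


Original prefix: /21
Number of subnets: 8 = 2^3
New prefix = 21 - 3 = 18
Supernet: 123.131.64.0/18


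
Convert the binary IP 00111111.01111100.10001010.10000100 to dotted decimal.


00111111 = 63
01111100 = 124
10001010 = 138
10000100 = 132
IP: 63.124.138.132


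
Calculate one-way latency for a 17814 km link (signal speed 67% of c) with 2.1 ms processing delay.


Speed = 0.67 * 3e5 km/s = 201000 km/s
Propagation delay = 17814 / 201000 = 0.0886 s = 88.6269 ms
Processing delay = 2.1 ms
Total one-way latency = 90.7269 ms


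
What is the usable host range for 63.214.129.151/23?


Network: 63.214.128.0
Broadcast: 63.214.129.255
First usable = network + 1
Last usable = broadcast - 1
Range: 63.214.128.1 to 63.214.129.254


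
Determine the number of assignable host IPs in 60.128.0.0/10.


Host bits = 32 - 10 = 22
Total addresses = 2^22 = 4194304
Usable = total - 2 (network and broadcast)
Usable hosts: 4194302


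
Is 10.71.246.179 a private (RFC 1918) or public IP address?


RFC 1918 private ranges:
  10.0.0.0/8 (10.0.0.0 - 10.255.255.255)
  172.16.0.0/12 (172.16.0.0 - 172.31.255.255)
  192.168.0.0/16 (192.168.0.0 - 192.168.255.255)
Private (in 10.0.0.0/8)


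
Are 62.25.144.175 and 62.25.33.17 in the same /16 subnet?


Mask: 255.255.0.0
62.25.144.175 AND mask = 62.25.0.0
62.25.33.17 AND mask = 62.25.0.0
Yes, same subnet (62.25.0.0)


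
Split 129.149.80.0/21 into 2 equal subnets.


New prefix = 21 + 1 = 22
Each subnet has 1024 addresses
  129.149.80.0/22
  129.149.84.0/22
Subnets: 129.149.80.0/22, 129.149.84.0/22


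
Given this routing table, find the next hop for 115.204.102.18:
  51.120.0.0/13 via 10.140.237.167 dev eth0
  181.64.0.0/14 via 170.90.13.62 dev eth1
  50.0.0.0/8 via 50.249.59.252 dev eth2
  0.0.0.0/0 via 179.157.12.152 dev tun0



Longest prefix match for 115.204.102.18:
  /13 51.120.0.0: no
  /14 181.64.0.0: no
  /8 50.0.0.0: no
  /0 0.0.0.0: MATCH
Selected: next-hop 179.157.12.152 via tun0 (matched /0)


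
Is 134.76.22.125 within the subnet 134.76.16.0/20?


Subnet network: 134.76.16.0
Test IP AND mask: 134.76.16.0
Yes, 134.76.22.125 is in 134.76.16.0/20


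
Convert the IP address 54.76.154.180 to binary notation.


54 = 00110110
76 = 01001100
154 = 10011010
180 = 10110100
Binary: 00110110.01001100.10011010.10110100


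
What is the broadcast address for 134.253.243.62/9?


Network: 134.128.0.0/9
Host bits = 23
Set all host bits to 1:
Broadcast: 134.255.255.255


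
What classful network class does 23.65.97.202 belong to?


First octet: 23
Binary: 00010111
0xxxxxxx -> Class A (1-126)
Class A, default mask 255.0.0.0 (/8)


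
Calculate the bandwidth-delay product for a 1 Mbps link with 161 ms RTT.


BDP = bandwidth * RTT
= 1 Mbps * 161 ms
= 1 * 1e6 * 161 / 1000 bits
= 161000 bits
= 20125 bytes
= 19.6533 KB
BDP = 161000 bits (20125 bytes)


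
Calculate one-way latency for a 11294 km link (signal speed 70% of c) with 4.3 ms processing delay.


Speed = 0.7 * 3e5 km/s = 210000 km/s
Propagation delay = 11294 / 210000 = 0.0538 s = 53.781 ms
Processing delay = 4.3 ms
Total one-way latency = 58.081 ms


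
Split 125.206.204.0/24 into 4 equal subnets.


New prefix = 24 + 2 = 26
Each subnet has 64 addresses
  125.206.204.0/26
  125.206.204.64/26
  125.206.204.128/26
  125.206.204.192/26
Subnets: 125.206.204.0/26, 125.206.204.64/26, 125.206.204.128/26, 125.206.204.192/26


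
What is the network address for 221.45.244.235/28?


IP:   11011101.00101101.11110100.11101011
Mask: 11111111.11111111.11111111.11110000
AND operation:
Net:  11011101.00101101.11110100.11100000
Network: 221.45.244.224/28


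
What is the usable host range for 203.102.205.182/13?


Network: 203.96.0.0
Broadcast: 203.103.255.255
First usable = network + 1
Last usable = broadcast - 1
Range: 203.96.0.1 to 203.103.255.254


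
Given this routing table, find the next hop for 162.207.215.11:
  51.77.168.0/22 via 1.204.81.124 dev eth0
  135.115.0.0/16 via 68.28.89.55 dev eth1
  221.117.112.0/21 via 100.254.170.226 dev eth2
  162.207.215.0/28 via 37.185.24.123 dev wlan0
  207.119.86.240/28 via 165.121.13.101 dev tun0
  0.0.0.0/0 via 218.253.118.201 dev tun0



Longest prefix match for 162.207.215.11:
  /22 51.77.168.0: no
  /16 135.115.0.0: no
  /21 221.117.112.0: no
  /28 162.207.215.0: MATCH
  /28 207.119.86.240: no
  /0 0.0.0.0: MATCH
Selected: next-hop 37.185.24.123 via wlan0 (matched /28)


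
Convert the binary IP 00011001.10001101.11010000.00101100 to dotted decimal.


00011001 = 25
10001101 = 141
11010000 = 208
00101100 = 44
IP: 25.141.208.44


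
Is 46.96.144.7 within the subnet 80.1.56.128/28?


Subnet network: 80.1.56.128
Test IP AND mask: 46.96.144.0
No, 46.96.144.7 is not in 80.1.56.128/28


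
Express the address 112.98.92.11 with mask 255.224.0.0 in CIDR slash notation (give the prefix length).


Binary: 11111111.11100000.00000000.00000000
Count leading 1s
Prefix: /11


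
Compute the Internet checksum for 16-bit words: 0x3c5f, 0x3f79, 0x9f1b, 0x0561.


Sum all words (with carry folding):
+ 0x3c5f = 0x3c5f
+ 0x3f79 = 0x7bd8
+ 0x9f1b = 0x1af4
+ 0x0561 = 0x2055
One's complement: ~0x2055
Checksum = 0xdfaa


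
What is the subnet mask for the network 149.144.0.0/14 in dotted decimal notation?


/14 means 14 network bits, 18 host bits
Binary: 11111111111111000000000000000000
Mask: 255.252.0.0


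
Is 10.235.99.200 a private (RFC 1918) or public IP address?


RFC 1918 private ranges:
  10.0.0.0/8 (10.0.0.0 - 10.255.255.255)
  172.16.0.0/12 (172.16.0.0 - 172.31.255.255)
  192.168.0.0/16 (192.168.0.0 - 192.168.255.255)
Private (in 10.0.0.0/8)


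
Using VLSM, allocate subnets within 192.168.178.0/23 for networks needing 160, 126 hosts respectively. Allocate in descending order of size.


160 hosts -> /24 (254 usable): 192.168.178.0/24
126 hosts -> /25 (126 usable): 192.168.179.0/25
Allocation: 192.168.178.0/24 (160 hosts, 254 usable); 192.168.179.0/25 (126 hosts, 126 usable)


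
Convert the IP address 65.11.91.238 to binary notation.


65 = 01000001
11 = 00001011
91 = 01011011
238 = 11101110
Binary: 01000001.00001011.01011011.11101110


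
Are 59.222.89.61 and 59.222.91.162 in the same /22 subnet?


Mask: 255.255.252.0
59.222.89.61 AND mask = 59.222.88.0
59.222.91.162 AND mask = 59.222.88.0
Yes, same subnet (59.222.88.0)


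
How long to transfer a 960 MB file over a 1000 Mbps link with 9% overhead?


Effective throughput = 1000 * (1 - 9/100) = 910 Mbps
File size in Mb = 960 * 8 = 7680 Mb
Time = 7680 / 910
Time = 8.4396 seconds


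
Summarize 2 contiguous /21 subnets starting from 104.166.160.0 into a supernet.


Original prefix: /21
Number of subnets: 2 = 2^1
New prefix = 21 - 1 = 20
Supernet: 104.166.160.0/20


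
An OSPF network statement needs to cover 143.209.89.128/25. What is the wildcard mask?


Subnet mask: 255.255.255.128
Wildcard = 255.255.255.255 - subnet mask
255 - 255 = 0
255 - 255 = 0
255 - 255 = 0
255 - 128 = 127
Wildcard: 0.0.0.127


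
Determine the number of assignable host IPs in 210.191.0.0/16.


Host bits = 32 - 16 = 16
Total addresses = 2^16 = 65536
Usable = total - 2 (network and broadcast)
Usable hosts: 65534


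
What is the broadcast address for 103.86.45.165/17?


Network: 103.86.0.0/17
Host bits = 15
Set all host bits to 1:
Broadcast: 103.86.127.255


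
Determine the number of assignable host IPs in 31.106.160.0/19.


Host bits = 32 - 19 = 13
Total addresses = 2^13 = 8192
Usable = total - 2 (network and broadcast)
Usable hosts: 8190


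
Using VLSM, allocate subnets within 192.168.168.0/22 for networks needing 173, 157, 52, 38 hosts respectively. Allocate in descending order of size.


173 hosts -> /24 (254 usable): 192.168.168.0/24
157 hosts -> /24 (254 usable): 192.168.169.0/24
52 hosts -> /26 (62 usable): 192.168.170.0/26
38 hosts -> /26 (62 usable): 192.168.170.64/26
Allocation: 192.168.168.0/24 (173 hosts, 254 usable); 192.168.169.0/24 (157 hosts, 254 usable); 192.168.170.0/26 (52 hosts, 62 usable); 192.168.170.64/26 (38 hosts, 62 usable)


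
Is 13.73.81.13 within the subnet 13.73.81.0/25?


Subnet network: 13.73.81.0
Test IP AND mask: 13.73.81.0
Yes, 13.73.81.13 is in 13.73.81.0/25


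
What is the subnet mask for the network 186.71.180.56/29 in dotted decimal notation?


/29 means 29 network bits, 3 host bits
Binary: 11111111111111111111111111111000
Mask: 255.255.255.248


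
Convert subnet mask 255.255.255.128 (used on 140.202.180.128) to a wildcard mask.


Subnet mask: 255.255.255.128
Wildcard = 255.255.255.255 - subnet mask
255 - 255 = 0
255 - 255 = 0
255 - 255 = 0
255 - 128 = 127
Wildcard: 0.0.0.127


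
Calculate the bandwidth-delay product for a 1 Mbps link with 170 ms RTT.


BDP = bandwidth * RTT
= 1 Mbps * 170 ms
= 1 * 1e6 * 170 / 1000 bits
= 170000 bits
= 21250 bytes
= 20.752 KB
BDP = 170000 bits (21250 bytes)


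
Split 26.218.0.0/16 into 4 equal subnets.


New prefix = 16 + 2 = 18
Each subnet has 16384 addresses
  26.218.0.0/18
  26.218.64.0/18
  26.218.128.0/18
  26.218.192.0/18
Subnets: 26.218.0.0/18, 26.218.64.0/18, 26.218.128.0/18, 26.218.192.0/18


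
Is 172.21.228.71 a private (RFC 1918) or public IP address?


RFC 1918 private ranges:
  10.0.0.0/8 (10.0.0.0 - 10.255.255.255)
  172.16.0.0/12 (172.16.0.0 - 172.31.255.255)
  192.168.0.0/16 (192.168.0.0 - 192.168.255.255)
Private (in 172.16.0.0/12)


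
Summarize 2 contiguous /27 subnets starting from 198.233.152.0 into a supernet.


Original prefix: /27
Number of subnets: 2 = 2^1
New prefix = 27 - 1 = 26
Supernet: 198.233.152.0/26


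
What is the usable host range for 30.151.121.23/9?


Network: 30.128.0.0
Broadcast: 30.255.255.255
First usable = network + 1
Last usable = broadcast - 1
Range: 30.128.0.1 to 30.255.255.254


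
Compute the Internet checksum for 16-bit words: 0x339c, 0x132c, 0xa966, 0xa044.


Sum all words (with carry folding):
+ 0x339c = 0x339c
+ 0x132c = 0x46c8
+ 0xa966 = 0xf02e
+ 0xa044 = 0x9073
One's complement: ~0x9073
Checksum = 0x6f8c


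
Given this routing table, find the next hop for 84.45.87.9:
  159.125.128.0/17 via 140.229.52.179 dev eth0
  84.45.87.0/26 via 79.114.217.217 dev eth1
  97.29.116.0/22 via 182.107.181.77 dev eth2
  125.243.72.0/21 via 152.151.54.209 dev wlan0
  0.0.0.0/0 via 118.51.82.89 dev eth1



Longest prefix match for 84.45.87.9:
  /17 159.125.128.0: no
  /26 84.45.87.0: MATCH
  /22 97.29.116.0: no
  /21 125.243.72.0: no
  /0 0.0.0.0: MATCH
Selected: next-hop 79.114.217.217 via eth1 (matched /26)


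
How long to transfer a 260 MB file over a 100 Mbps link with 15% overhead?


Effective throughput = 100 * (1 - 15/100) = 85 Mbps
File size in Mb = 260 * 8 = 2080 Mb
Time = 2080 / 85
Time = 24.4706 seconds


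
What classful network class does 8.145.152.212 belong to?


First octet: 8
Binary: 00001000
0xxxxxxx -> Class A (1-126)
Class A, default mask 255.0.0.0 (/8)


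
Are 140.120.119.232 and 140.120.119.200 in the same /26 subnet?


Mask: 255.255.255.192
140.120.119.232 AND mask = 140.120.119.192
140.120.119.200 AND mask = 140.120.119.192
Yes, same subnet (140.120.119.192)


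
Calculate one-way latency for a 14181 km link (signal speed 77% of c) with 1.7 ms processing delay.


Speed = 0.77 * 3e5 km/s = 231000 km/s
Propagation delay = 14181 / 231000 = 0.0614 s = 61.3896 ms
Processing delay = 1.7 ms
Total one-way latency = 63.0896 ms


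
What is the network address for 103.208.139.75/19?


IP:   01100111.11010000.10001011.01001011
Mask: 11111111.11111111.11100000.00000000
AND operation:
Net:  01100111.11010000.10000000.00000000
Network: 103.208.128.0/19


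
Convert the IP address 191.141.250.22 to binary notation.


191 = 10111111
141 = 10001101
250 = 11111010
22 = 00010110
Binary: 10111111.10001101.11111010.00010110


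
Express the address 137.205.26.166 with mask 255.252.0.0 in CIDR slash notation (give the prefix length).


Binary: 11111111.11111100.00000000.00000000
Count leading 1s
Prefix: /14


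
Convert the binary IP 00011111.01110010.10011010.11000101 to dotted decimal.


00011111 = 31
01110010 = 114
10011010 = 154
11000101 = 197
IP: 31.114.154.197


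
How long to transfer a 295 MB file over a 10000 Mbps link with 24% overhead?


Effective throughput = 10000 * (1 - 24/100) = 7600 Mbps
File size in Mb = 295 * 8 = 2360 Mb
Time = 2360 / 7600
Time = 0.3105 seconds


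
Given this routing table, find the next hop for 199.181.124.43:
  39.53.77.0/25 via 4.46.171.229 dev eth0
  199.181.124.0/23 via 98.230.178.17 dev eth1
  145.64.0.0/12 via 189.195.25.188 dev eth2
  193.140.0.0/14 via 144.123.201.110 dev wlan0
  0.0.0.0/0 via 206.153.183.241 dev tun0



Longest prefix match for 199.181.124.43:
  /25 39.53.77.0: no
  /23 199.181.124.0: MATCH
  /12 145.64.0.0: no
  /14 193.140.0.0: no
  /0 0.0.0.0: MATCH
Selected: next-hop 98.230.178.17 via eth1 (matched /23)


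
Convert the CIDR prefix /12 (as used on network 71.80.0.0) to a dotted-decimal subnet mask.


/12 means 12 network bits, 20 host bits
Binary: 11111111111100000000000000000000
Mask: 255.240.0.0


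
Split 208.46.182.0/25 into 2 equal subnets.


New prefix = 25 + 1 = 26
Each subnet has 64 addresses
  208.46.182.0/26
  208.46.182.64/26
Subnets: 208.46.182.0/26, 208.46.182.64/26


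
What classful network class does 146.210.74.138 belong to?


First octet: 146
Binary: 10010010
10xxxxxx -> Class B (128-191)
Class B, default mask 255.255.0.0 (/16)


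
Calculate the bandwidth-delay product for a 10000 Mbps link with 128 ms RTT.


BDP = bandwidth * RTT
= 10000 Mbps * 128 ms
= 10000 * 1e6 * 128 / 1000 bits
= 1280000000 bits
= 160000000 bytes
= 156250 KB
BDP = 1280000000 bits (160000000 bytes)


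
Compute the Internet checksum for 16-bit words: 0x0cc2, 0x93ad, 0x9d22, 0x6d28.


Sum all words (with carry folding):
+ 0x0cc2 = 0x0cc2
+ 0x93ad = 0xa06f
+ 0x9d22 = 0x3d92
+ 0x6d28 = 0xaaba
One's complement: ~0xaaba
Checksum = 0x5545


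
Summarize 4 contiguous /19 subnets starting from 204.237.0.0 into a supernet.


Original prefix: /19
Number of subnets: 4 = 2^2
New prefix = 19 - 2 = 17
Supernet: 204.237.0.0/17


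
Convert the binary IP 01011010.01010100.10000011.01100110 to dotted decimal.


01011010 = 90
01010100 = 84
10000011 = 131
01100110 = 102
IP: 90.84.131.102


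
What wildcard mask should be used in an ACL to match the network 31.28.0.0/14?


Subnet mask: 255.252.0.0
Wildcard = 255.255.255.255 - subnet mask
255 - 255 = 0
255 - 252 = 3
255 - 0 = 255
255 - 0 = 255
Wildcard: 0.3.255.255


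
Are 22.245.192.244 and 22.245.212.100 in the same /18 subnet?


Mask: 255.255.192.0
22.245.192.244 AND mask = 22.245.192.0
22.245.212.100 AND mask = 22.245.192.0
Yes, same subnet (22.245.192.0)


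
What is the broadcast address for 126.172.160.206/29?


Network: 126.172.160.200/29
Host bits = 3
Set all host bits to 1:
Broadcast: 126.172.160.207


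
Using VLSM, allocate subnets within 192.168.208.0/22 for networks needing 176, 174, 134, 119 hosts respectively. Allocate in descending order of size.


176 hosts -> /24 (254 usable): 192.168.208.0/24
174 hosts -> /24 (254 usable): 192.168.209.0/24
134 hosts -> /24 (254 usable): 192.168.210.0/24
119 hosts -> /25 (126 usable): 192.168.211.0/25
Allocation: 192.168.208.0/24 (176 hosts, 254 usable); 192.168.209.0/24 (174 hosts, 254 usable); 192.168.210.0/24 (134 hosts, 254 usable); 192.168.211.0/25 (119 hosts, 126 usable)


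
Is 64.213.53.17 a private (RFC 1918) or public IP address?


RFC 1918 private ranges:
  10.0.0.0/8 (10.0.0.0 - 10.255.255.255)
  172.16.0.0/12 (172.16.0.0 - 172.31.255.255)
  192.168.0.0/16 (192.168.0.0 - 192.168.255.255)
Public (not in any RFC 1918 range)


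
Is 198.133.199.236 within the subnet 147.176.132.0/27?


Subnet network: 147.176.132.0
Test IP AND mask: 198.133.199.224
No, 198.133.199.236 is not in 147.176.132.0/27


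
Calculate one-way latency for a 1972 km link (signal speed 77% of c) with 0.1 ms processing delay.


Speed = 0.77 * 3e5 km/s = 231000 km/s
Propagation delay = 1972 / 231000 = 0.0085 s = 8.5368 ms
Processing delay = 0.1 ms
Total one-way latency = 8.6368 ms


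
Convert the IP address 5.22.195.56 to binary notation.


5 = 00000101
22 = 00010110
195 = 11000011
56 = 00111000
Binary: 00000101.00010110.11000011.00111000


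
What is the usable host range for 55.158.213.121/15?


Network: 55.158.0.0
Broadcast: 55.159.255.255
First usable = network + 1
Last usable = broadcast - 1
Range: 55.158.0.1 to 55.159.255.254


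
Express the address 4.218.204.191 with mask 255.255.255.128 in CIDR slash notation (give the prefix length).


Binary: 11111111.11111111.11111111.10000000
Count leading 1s
Prefix: /25


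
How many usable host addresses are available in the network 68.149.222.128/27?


Host bits = 32 - 27 = 5
Total addresses = 2^5 = 32
Usable = total - 2 (network and broadcast)
Usable hosts: 30


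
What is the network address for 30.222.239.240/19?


IP:   00011110.11011110.11101111.11110000
Mask: 11111111.11111111.11100000.00000000
AND operation:
Net:  00011110.11011110.11100000.00000000
Network: 30.222.224.0/19


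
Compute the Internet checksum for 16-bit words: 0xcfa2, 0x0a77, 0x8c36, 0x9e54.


Sum all words (with carry folding):
+ 0xcfa2 = 0xcfa2
+ 0x0a77 = 0xda19
+ 0x8c36 = 0x6650
+ 0x9e54 = 0x04a5
One's complement: ~0x04a5
Checksum = 0xfb5a


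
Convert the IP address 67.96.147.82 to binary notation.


67 = 01000011
96 = 01100000
147 = 10010011
82 = 01010010
Binary: 01000011.01100000.10010011.01010010


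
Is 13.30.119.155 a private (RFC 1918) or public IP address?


RFC 1918 private ranges:
  10.0.0.0/8 (10.0.0.0 - 10.255.255.255)
  172.16.0.0/12 (172.16.0.0 - 172.31.255.255)
  192.168.0.0/16 (192.168.0.0 - 192.168.255.255)
Public (not in any RFC 1918 range)


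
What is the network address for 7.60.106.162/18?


IP:   00000111.00111100.01101010.10100010
Mask: 11111111.11111111.11000000.00000000
AND operation:
Net:  00000111.00111100.01000000.00000000
Network: 7.60.64.0/18


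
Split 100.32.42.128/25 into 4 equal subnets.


New prefix = 25 + 2 = 27
Each subnet has 32 addresses
  100.32.42.128/27
  100.32.42.160/27
  100.32.42.192/27
  100.32.42.224/27
Subnets: 100.32.42.128/27, 100.32.42.160/27, 100.32.42.192/27, 100.32.42.224/27


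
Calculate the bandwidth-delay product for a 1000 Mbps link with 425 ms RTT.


BDP = bandwidth * RTT
= 1000 Mbps * 425 ms
= 1000 * 1e6 * 425 / 1000 bits
= 425000000 bits
= 53125000 bytes
= 51879.8828 KB
BDP = 425000000 bits (53125000 bytes)


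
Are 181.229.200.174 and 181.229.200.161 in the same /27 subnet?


Mask: 255.255.255.224
181.229.200.174 AND mask = 181.229.200.160
181.229.200.161 AND mask = 181.229.200.160
Yes, same subnet (181.229.200.160)


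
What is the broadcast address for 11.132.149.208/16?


Network: 11.132.0.0/16
Host bits = 16
Set all host bits to 1:
Broadcast: 11.132.255.255


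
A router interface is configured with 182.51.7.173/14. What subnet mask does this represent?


/14 means 14 network bits, 18 host bits
Binary: 11111111111111000000000000000000
Mask: 255.252.0.0


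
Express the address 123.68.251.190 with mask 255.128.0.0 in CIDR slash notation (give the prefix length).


Binary: 11111111.10000000.00000000.00000000
Count leading 1s
Prefix: /9


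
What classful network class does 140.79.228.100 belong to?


First octet: 140
Binary: 10001100
10xxxxxx -> Class B (128-191)
Class B, default mask 255.255.0.0 (/16)


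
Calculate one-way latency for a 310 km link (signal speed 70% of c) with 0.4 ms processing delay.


Speed = 0.7 * 3e5 km/s = 210000 km/s
Propagation delay = 310 / 210000 = 0.0015 s = 1.4762 ms
Processing delay = 0.4 ms
Total one-way latency = 1.8762 ms


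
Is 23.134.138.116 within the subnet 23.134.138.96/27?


Subnet network: 23.134.138.96
Test IP AND mask: 23.134.138.96
Yes, 23.134.138.116 is in 23.134.138.96/27


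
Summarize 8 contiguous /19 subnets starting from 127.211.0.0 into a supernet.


Original prefix: /19
Number of subnets: 8 = 2^3
New prefix = 19 - 3 = 16
Supernet: 127.211.0.0/16


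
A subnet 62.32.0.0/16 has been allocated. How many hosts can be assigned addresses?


Host bits = 32 - 16 = 16
Total addresses = 2^16 = 65536
Usable = total - 2 (network and broadcast)
Usable hosts: 65534


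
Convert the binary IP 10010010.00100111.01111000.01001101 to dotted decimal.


10010010 = 146
00100111 = 39
01111000 = 120
01001101 = 77
IP: 146.39.120.77


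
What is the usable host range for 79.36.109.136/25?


Network: 79.36.109.128
Broadcast: 79.36.109.255
First usable = network + 1
Last usable = broadcast - 1
Range: 79.36.109.129 to 79.36.109.254


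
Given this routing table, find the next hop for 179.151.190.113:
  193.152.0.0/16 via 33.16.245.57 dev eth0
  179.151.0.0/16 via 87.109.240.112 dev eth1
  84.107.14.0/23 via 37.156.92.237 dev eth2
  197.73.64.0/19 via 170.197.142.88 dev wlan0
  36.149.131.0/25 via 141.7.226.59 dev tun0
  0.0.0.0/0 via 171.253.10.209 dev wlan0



Longest prefix match for 179.151.190.113:
  /16 193.152.0.0: no
  /16 179.151.0.0: MATCH
  /23 84.107.14.0: no
  /19 197.73.64.0: no
  /25 36.149.131.0: no
  /0 0.0.0.0: MATCH
Selected: next-hop 87.109.240.112 via eth1 (matched /16)


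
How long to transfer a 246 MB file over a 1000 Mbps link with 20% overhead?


Effective throughput = 1000 * (1 - 20/100) = 800 Mbps
File size in Mb = 246 * 8 = 1968 Mb
Time = 1968 / 800
Time = 2.46 seconds


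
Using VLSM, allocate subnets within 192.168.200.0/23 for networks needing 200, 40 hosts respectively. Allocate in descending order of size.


200 hosts -> /24 (254 usable): 192.168.200.0/24
40 hosts -> /26 (62 usable): 192.168.201.0/26
Allocation: 192.168.200.0/24 (200 hosts, 254 usable); 192.168.201.0/26 (40 hosts, 62 usable)


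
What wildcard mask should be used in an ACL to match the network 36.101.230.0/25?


Subnet mask: 255.255.255.128
Wildcard = 255.255.255.255 - subnet mask
255 - 255 = 0
255 - 255 = 0
255 - 255 = 0
255 - 128 = 127
Wildcard: 0.0.0.127


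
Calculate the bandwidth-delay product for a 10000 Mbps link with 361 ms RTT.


BDP = bandwidth * RTT
= 10000 Mbps * 361 ms
= 10000 * 1e6 * 361 / 1000 bits
= 3610000000 bits
= 451250000 bytes
= 440673.8281 KB
BDP = 3610000000 bits (451250000 bytes)


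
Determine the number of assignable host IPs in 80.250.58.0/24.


Host bits = 32 - 24 = 8
Total addresses = 2^8 = 256
Usable = total - 2 (network and broadcast)
Usable hosts: 254


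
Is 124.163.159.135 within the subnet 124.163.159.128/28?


Subnet network: 124.163.159.128
Test IP AND mask: 124.163.159.128
Yes, 124.163.159.135 is in 124.163.159.128/28


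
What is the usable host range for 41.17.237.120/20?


Network: 41.17.224.0
Broadcast: 41.17.239.255
First usable = network + 1
Last usable = broadcast - 1
Range: 41.17.224.1 to 41.17.239.254


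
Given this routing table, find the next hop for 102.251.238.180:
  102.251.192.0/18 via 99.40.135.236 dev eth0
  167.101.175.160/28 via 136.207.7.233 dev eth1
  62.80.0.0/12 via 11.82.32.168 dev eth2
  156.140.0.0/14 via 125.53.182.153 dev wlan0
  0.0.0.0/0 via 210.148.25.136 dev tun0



Longest prefix match for 102.251.238.180:
  /18 102.251.192.0: MATCH
  /28 167.101.175.160: no
  /12 62.80.0.0: no
  /14 156.140.0.0: no
  /0 0.0.0.0: MATCH
Selected: next-hop 99.40.135.236 via eth0 (matched /18)


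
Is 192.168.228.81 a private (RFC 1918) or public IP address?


RFC 1918 private ranges:
  10.0.0.0/8 (10.0.0.0 - 10.255.255.255)
  172.16.0.0/12 (172.16.0.0 - 172.31.255.255)
  192.168.0.0/16 (192.168.0.0 - 192.168.255.255)
Private (in 192.168.0.0/16)


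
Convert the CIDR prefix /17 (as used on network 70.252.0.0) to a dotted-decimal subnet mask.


/17 means 17 network bits, 15 host bits
Binary: 11111111111111111000000000000000
Mask: 255.255.128.0


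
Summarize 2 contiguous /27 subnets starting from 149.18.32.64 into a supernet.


Original prefix: /27
Number of subnets: 2 = 2^1
New prefix = 27 - 1 = 26
Supernet: 149.18.32.64/26


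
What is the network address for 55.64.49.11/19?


IP:   00110111.01000000.00110001.00001011
Mask: 11111111.11111111.11100000.00000000
AND operation:
Net:  00110111.01000000.00100000.00000000
Network: 55.64.32.0/19


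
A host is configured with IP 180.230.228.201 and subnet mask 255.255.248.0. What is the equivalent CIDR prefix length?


Binary: 11111111.11111111.11111000.00000000
Count leading 1s
Prefix: /21


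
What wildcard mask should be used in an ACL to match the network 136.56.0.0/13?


Subnet mask: 255.248.0.0
Wildcard = 255.255.255.255 - subnet mask
255 - 255 = 0
255 - 248 = 7
255 - 0 = 255
255 - 0 = 255
Wildcard: 0.7.255.255


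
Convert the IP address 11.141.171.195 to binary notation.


11 = 00001011
141 = 10001101
171 = 10101011
195 = 11000011
Binary: 00001011.10001101.10101011.11000011


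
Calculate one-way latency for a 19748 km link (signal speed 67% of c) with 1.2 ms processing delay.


Speed = 0.67 * 3e5 km/s = 201000 km/s
Propagation delay = 19748 / 201000 = 0.0982 s = 98.2488 ms
Processing delay = 1.2 ms
Total one-way latency = 99.4488 ms


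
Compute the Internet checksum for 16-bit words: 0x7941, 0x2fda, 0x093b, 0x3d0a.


Sum all words (with carry folding):
+ 0x7941 = 0x7941
+ 0x2fda = 0xa91b
+ 0x093b = 0xb256
+ 0x3d0a = 0xef60
One's complement: ~0xef60
Checksum = 0x109f


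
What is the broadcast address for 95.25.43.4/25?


Network: 95.25.43.0/25
Host bits = 7
Set all host bits to 1:
Broadcast: 95.25.43.127


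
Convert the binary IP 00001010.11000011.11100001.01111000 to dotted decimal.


00001010 = 10
11000011 = 195
11100001 = 225
01111000 = 120
IP: 10.195.225.120


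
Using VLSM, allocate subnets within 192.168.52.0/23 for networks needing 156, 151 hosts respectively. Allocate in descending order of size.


156 hosts -> /24 (254 usable): 192.168.52.0/24
151 hosts -> /24 (254 usable): 192.168.53.0/24
Allocation: 192.168.52.0/24 (156 hosts, 254 usable); 192.168.53.0/24 (151 hosts, 254 usable)


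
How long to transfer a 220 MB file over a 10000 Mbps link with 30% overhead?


Effective throughput = 10000 * (1 - 30/100) = 7000 Mbps
File size in Mb = 220 * 8 = 1760 Mb
Time = 1760 / 7000
Time = 0.2514 seconds


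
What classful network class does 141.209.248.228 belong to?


First octet: 141
Binary: 10001101
10xxxxxx -> Class B (128-191)
Class B, default mask 255.255.0.0 (/16)


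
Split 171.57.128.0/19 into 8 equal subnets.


New prefix = 19 + 3 = 22
Each subnet has 1024 addresses
  171.57.128.0/22
  171.57.132.0/22
  171.57.136.0/22
  171.57.140.0/22
  171.57.144.0/22
  171.57.148.0/22
  171.57.152.0/22
  171.57.156.0/22
Subnets: 171.57.128.0/22, 171.57.132.0/22, 171.57.136.0/22, 171.57.140.0/22, 171.57.144.0/22, 171.57.148.0/22, 171.57.152.0/22, 171.57.156.0/22


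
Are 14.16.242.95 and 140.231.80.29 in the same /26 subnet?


Mask: 255.255.255.192
14.16.242.95 AND mask = 14.16.242.64
140.231.80.29 AND mask = 140.231.80.0
No, different subnets (14.16.242.64 vs 140.231.80.0)


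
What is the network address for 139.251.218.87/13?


IP:   10001011.11111011.11011010.01010111
Mask: 11111111.11111000.00000000.00000000
AND operation:
Net:  10001011.11111000.00000000.00000000
Network: 139.248.0.0/13


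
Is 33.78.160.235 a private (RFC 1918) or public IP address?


RFC 1918 private ranges:
  10.0.0.0/8 (10.0.0.0 - 10.255.255.255)
  172.16.0.0/12 (172.16.0.0 - 172.31.255.255)
  192.168.0.0/16 (192.168.0.0 - 192.168.255.255)
Public (not in any RFC 1918 range)


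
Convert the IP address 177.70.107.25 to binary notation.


177 = 10110001
70 = 01000110
107 = 01101011
25 = 00011001
Binary: 10110001.01000110.01101011.00011001


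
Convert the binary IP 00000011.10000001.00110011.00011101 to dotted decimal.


00000011 = 3
10000001 = 129
00110011 = 51
00011101 = 29
IP: 3.129.51.29


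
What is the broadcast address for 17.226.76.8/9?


Network: 17.128.0.0/9
Host bits = 23
Set all host bits to 1:
Broadcast: 17.255.255.255


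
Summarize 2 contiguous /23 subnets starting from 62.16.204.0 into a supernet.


Original prefix: /23
Number of subnets: 2 = 2^1
New prefix = 23 - 1 = 22
Supernet: 62.16.204.0/22


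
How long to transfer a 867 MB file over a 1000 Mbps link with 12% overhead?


Effective throughput = 1000 * (1 - 12/100) = 880 Mbps
File size in Mb = 867 * 8 = 6936 Mb
Time = 6936 / 880
Time = 7.8818 seconds


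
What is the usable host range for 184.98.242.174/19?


Network: 184.98.224.0
Broadcast: 184.98.255.255
First usable = network + 1
Last usable = broadcast - 1
Range: 184.98.224.1 to 184.98.255.254


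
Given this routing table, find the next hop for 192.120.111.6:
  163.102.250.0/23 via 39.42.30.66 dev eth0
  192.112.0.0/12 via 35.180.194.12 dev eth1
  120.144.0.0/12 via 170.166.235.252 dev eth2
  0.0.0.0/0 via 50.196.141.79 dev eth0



Longest prefix match for 192.120.111.6:
  /23 163.102.250.0: no
  /12 192.112.0.0: MATCH
  /12 120.144.0.0: no
  /0 0.0.0.0: MATCH
Selected: next-hop 35.180.194.12 via eth1 (matched /12)


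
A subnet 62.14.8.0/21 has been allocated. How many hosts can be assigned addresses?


Host bits = 32 - 21 = 11
Total addresses = 2^11 = 2048
Usable = total - 2 (network and broadcast)
Usable hosts: 2046


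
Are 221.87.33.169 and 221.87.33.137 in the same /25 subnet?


Mask: 255.255.255.128
221.87.33.169 AND mask = 221.87.33.128
221.87.33.137 AND mask = 221.87.33.128
Yes, same subnet (221.87.33.128)


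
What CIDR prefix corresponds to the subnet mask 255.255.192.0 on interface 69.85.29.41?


Binary: 11111111.11111111.11000000.00000000
Count leading 1s
Prefix: /18


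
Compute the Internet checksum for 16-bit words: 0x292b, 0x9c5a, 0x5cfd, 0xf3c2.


Sum all words (with carry folding):
+ 0x292b = 0x292b
+ 0x9c5a = 0xc585
+ 0x5cfd = 0x2283
+ 0xf3c2 = 0x1646
One's complement: ~0x1646
Checksum = 0xe9b9


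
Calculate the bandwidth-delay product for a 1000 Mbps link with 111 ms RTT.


BDP = bandwidth * RTT
= 1000 Mbps * 111 ms
= 1000 * 1e6 * 111 / 1000 bits
= 111000000 bits
= 13875000 bytes
= 13549.8047 KB
BDP = 111000000 bits (13875000 bytes)


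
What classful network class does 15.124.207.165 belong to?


First octet: 15
Binary: 00001111
0xxxxxxx -> Class A (1-126)
Class A, default mask 255.0.0.0 (/8)


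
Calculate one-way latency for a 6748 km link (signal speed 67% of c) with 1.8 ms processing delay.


Speed = 0.67 * 3e5 km/s = 201000 km/s
Propagation delay = 6748 / 201000 = 0.0336 s = 33.5721 ms
Processing delay = 1.8 ms
Total one-way latency = 35.3721 ms


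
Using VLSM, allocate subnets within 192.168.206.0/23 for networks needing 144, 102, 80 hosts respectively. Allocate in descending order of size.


144 hosts -> /24 (254 usable): 192.168.206.0/24
102 hosts -> /25 (126 usable): 192.168.207.0/25
80 hosts -> /25 (126 usable): 192.168.207.128/25
Allocation: 192.168.206.0/24 (144 hosts, 254 usable); 192.168.207.0/25 (102 hosts, 126 usable); 192.168.207.128/25 (80 hosts, 126 usable)


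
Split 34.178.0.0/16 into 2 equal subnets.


New prefix = 16 + 1 = 17
Each subnet has 32768 addresses
  34.178.0.0/17
  34.178.128.0/17
Subnets: 34.178.0.0/17, 34.178.128.0/17


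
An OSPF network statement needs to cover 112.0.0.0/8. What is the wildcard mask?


Subnet mask: 255.0.0.0
Wildcard = 255.255.255.255 - subnet mask
255 - 255 = 0
255 - 0 = 255
255 - 0 = 255
255 - 0 = 255
Wildcard: 0.255.255.255


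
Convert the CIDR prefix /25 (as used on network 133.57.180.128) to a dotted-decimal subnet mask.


/25 means 25 network bits, 7 host bits
Binary: 11111111111111111111111110000000
Mask: 255.255.255.128


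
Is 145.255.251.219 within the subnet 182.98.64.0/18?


Subnet network: 182.98.64.0
Test IP AND mask: 145.255.192.0
No, 145.255.251.219 is not in 182.98.64.0/18


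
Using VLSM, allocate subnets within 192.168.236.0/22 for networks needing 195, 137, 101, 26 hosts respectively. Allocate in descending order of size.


195 hosts -> /24 (254 usable): 192.168.236.0/24
137 hosts -> /24 (254 usable): 192.168.237.0/24
101 hosts -> /25 (126 usable): 192.168.238.0/25
26 hosts -> /27 (30 usable): 192.168.238.128/27
Allocation: 192.168.236.0/24 (195 hosts, 254 usable); 192.168.237.0/24 (137 hosts, 254 usable); 192.168.238.0/25 (101 hosts, 126 usable); 192.168.238.128/27 (26 hosts, 30 usable)
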